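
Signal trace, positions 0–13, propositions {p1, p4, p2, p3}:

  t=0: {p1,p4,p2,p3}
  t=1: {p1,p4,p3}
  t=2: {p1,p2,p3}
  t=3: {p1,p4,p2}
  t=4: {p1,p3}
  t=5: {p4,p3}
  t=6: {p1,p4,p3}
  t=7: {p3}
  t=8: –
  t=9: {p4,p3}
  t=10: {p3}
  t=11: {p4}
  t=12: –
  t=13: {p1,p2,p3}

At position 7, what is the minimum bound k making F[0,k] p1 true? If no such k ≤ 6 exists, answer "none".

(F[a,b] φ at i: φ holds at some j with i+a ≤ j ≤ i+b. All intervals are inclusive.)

6

Scan j = 7,8,… for p1:
  j=7: fails
  j=8: fails
  j=9: fails
  j=10: fails
  j=11: fails
  j=12: fails
  j=13: holds
First hit at j=13, so smallest k = 13-7 = 6.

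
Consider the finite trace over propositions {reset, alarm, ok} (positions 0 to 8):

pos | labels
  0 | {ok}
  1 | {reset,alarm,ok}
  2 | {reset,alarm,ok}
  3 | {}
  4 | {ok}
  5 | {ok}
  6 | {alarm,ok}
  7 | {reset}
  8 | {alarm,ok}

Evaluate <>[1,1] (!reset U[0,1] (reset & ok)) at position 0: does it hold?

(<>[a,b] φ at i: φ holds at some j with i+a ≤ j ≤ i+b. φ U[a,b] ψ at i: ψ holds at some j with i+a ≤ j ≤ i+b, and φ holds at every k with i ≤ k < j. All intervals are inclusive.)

Check (!reset U[0,1] (reset & ok)) at each j in [1,1]:
  j=1: holds
Found at j=1 → formula holds.

Yes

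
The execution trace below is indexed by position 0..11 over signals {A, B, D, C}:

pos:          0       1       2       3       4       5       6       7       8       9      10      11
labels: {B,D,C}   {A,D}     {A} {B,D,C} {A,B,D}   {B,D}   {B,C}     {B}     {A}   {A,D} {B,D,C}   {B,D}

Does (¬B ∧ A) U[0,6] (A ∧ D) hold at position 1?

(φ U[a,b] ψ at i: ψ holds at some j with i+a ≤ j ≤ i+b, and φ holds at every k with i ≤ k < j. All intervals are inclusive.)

Need some j in [1,7] with (A ∧ D), and (¬B ∧ A) at every k in [1,j-1].
  j=1: (A ∧ D) holds; no prefix to check → satisfied.

Yes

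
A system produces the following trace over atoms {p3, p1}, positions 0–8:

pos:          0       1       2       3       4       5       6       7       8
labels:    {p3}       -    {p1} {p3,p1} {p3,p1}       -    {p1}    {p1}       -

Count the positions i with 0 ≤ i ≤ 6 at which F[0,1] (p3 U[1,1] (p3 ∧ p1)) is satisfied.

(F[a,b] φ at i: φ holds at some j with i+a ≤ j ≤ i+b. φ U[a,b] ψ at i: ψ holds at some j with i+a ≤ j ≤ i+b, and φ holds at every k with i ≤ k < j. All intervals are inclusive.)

2

Evaluate at each i in [0,6]:
  i=0: ✗ (none in [0,1])
  i=1: ✗ (none in [1,2])
  i=2: ✓ (witness j=3)
  i=3: ✓ (witness j=3)
  i=4: ✗ (none in [4,5])
  i=5: ✗ (none in [5,6])
  i=6: ✗ (none in [6,7])
Positions where it holds: {2, 3} → 2.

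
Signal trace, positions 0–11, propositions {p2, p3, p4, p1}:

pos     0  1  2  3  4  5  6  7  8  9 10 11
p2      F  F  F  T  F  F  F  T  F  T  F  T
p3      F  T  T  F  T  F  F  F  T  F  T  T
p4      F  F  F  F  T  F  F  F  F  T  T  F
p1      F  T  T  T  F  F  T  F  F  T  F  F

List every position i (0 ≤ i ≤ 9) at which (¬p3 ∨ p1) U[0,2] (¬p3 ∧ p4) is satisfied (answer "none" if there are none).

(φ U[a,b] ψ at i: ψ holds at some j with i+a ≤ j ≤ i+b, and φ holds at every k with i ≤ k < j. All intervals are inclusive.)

Evaluate at each i in [0,9]:
  i=0: ✗ (no rhs in [0,2])
  i=1: ✗ (no rhs in [1,3])
  i=2: ✗ (no rhs in [2,4])
  i=3: ✗ (no rhs in [3,5])
  i=4: ✗ (no rhs in [4,6])
  i=5: ✗ (no rhs in [5,7])
  i=6: ✗ (no rhs in [6,8])
  i=7: ✗ (lhs fails at k=8 before rhs at j=9)
  i=8: ✗ (lhs fails at k=8 before rhs at j=9)
  i=9: ✓ (rhs at j=9)

9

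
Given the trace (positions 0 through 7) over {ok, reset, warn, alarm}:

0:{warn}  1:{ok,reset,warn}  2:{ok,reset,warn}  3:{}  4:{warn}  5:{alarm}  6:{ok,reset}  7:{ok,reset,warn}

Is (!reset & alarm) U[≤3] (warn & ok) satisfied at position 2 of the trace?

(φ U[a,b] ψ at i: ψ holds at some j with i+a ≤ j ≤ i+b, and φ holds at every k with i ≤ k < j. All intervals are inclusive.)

Yes

Need some j in [2,5] with (warn & ok), and (!reset & alarm) at every k in [2,j-1].
  j=2: (warn & ok) holds; no prefix to check → satisfied.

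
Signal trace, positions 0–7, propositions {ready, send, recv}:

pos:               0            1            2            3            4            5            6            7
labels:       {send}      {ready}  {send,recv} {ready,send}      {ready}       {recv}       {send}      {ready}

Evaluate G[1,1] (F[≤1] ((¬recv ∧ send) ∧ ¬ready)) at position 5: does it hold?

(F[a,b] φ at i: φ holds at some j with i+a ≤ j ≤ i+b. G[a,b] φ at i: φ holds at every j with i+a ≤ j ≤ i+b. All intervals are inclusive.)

Check F[≤1] ((¬recv ∧ send) ∧ ¬ready) at every j in [6,6]:
  j=6: holds (witness at 6)
All positions satisfy it → formula holds.

True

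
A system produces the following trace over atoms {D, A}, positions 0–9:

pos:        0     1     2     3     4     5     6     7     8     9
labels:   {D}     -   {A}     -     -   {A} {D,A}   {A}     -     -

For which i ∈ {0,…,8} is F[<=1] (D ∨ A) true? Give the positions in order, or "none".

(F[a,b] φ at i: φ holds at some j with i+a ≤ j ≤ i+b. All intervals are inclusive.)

Evaluate at each i in [0,8]:
  i=0: ✓ (witness j=0)
  i=1: ✓ (witness j=2)
  i=2: ✓ (witness j=2)
  i=3: ✗ (none in [3,4])
  i=4: ✓ (witness j=5)
  i=5: ✓ (witness j=5)
  i=6: ✓ (witness j=6)
  i=7: ✓ (witness j=7)
  i=8: ✗ (none in [8,9])

0, 1, 2, 4, 5, 6, 7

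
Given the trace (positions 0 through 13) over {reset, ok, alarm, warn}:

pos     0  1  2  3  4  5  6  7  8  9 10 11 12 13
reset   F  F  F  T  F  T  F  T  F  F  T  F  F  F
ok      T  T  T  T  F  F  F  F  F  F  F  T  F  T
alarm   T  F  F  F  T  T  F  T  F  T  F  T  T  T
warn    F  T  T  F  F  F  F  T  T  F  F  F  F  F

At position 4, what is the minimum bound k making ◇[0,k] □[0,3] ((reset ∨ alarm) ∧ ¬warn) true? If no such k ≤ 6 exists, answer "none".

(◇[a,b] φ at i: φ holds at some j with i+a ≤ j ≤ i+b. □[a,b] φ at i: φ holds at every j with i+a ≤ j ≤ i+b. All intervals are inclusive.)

5

Scan j = 4,5,… for □[0,3] ((reset ∨ alarm) ∧ ¬warn):
  j=4: fails
  j=5: fails
  j=6: fails
  j=7: fails
  j=8: fails
  j=9: holds
First hit at j=9, so smallest k = 9-4 = 5.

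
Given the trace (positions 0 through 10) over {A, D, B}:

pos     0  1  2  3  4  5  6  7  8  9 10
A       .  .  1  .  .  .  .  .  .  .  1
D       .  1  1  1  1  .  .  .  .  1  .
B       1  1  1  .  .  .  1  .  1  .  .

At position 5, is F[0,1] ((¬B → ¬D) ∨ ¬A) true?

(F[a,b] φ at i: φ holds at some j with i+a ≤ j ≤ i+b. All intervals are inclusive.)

Yes

Check ((¬B → ¬D) ∨ ¬A) at each j in [5,6]:
  j=5: true
  j=6: true
Found at j=5 → formula holds.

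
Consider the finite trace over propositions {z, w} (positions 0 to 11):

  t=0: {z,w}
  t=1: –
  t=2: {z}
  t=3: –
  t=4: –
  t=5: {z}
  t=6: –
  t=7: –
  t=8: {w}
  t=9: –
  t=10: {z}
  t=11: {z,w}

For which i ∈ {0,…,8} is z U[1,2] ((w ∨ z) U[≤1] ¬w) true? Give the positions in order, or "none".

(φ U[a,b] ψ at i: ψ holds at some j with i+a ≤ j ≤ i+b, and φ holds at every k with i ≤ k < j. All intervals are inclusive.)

Evaluate at each i in [0,8]:
  i=0: ✓ (rhs at j=1; lhs holds on [0,0])
  i=1: ✗ (lhs fails at k=1 before rhs at j=2)
  i=2: ✓ (rhs at j=3; lhs holds on [2,2])
  i=3: ✗ (lhs fails at k=3 before rhs at j=4)
  i=4: ✗ (lhs fails at k=4 before rhs at j=5)
  i=5: ✓ (rhs at j=6; lhs holds on [5,5])
  i=6: ✗ (lhs fails at k=6 before rhs at j=7)
  i=7: ✗ (lhs fails at k=7 before rhs at j=8)
  i=8: ✗ (lhs fails at k=8 before rhs at j=9)

0, 2, 5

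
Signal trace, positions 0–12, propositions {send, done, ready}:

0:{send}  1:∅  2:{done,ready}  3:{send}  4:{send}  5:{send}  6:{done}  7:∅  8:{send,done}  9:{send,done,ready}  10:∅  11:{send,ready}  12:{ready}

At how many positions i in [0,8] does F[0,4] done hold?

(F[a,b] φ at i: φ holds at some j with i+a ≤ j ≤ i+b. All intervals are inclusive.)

Evaluate at each i in [0,8]:
  i=0: ✓ (witness j=2)
  i=1: ✓ (witness j=2)
  i=2: ✓ (witness j=2)
  i=3: ✓ (witness j=6)
  i=4: ✓ (witness j=6)
  i=5: ✓ (witness j=6)
  i=6: ✓ (witness j=6)
  i=7: ✓ (witness j=8)
  i=8: ✓ (witness j=8)
Positions where it holds: {0, 1, 2, 3, 4, 5, 6, 7, 8} → 9.

9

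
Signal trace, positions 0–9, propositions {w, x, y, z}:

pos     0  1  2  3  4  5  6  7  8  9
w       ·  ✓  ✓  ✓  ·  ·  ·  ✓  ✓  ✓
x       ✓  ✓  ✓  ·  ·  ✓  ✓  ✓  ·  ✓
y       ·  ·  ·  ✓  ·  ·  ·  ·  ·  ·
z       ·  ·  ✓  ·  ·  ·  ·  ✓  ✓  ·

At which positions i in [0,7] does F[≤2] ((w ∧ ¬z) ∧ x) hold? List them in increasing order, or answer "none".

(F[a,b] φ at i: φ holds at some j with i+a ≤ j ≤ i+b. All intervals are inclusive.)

0, 1, 7

Evaluate at each i in [0,7]:
  i=0: ✓ (witness j=1)
  i=1: ✓ (witness j=1)
  i=2: ✗ (none in [2,4])
  i=3: ✗ (none in [3,5])
  i=4: ✗ (none in [4,6])
  i=5: ✗ (none in [5,7])
  i=6: ✗ (none in [6,8])
  i=7: ✓ (witness j=9)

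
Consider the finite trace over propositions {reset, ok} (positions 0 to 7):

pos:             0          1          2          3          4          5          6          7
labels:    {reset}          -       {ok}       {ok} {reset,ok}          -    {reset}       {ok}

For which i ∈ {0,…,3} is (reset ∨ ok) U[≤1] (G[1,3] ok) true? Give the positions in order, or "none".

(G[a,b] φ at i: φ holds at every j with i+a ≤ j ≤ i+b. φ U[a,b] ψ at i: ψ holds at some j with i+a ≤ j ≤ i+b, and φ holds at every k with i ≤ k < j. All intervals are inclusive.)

Evaluate at each i in [0,3]:
  i=0: ✓ (rhs at j=1; lhs holds on [0,0])
  i=1: ✓ (rhs at j=1)
  i=2: ✗ (no rhs in [2,3])
  i=3: ✗ (no rhs in [3,4])

0, 1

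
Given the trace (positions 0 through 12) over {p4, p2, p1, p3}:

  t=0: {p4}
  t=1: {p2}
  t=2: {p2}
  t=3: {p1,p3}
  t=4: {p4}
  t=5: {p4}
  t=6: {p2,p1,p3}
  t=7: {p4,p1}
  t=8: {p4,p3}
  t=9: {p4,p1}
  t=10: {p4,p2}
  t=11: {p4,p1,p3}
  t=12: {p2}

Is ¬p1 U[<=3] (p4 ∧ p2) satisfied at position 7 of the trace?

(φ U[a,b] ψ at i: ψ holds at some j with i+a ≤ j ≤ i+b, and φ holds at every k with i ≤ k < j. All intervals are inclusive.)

False

Need some j in [7,10] with (p4 ∧ p2), and ¬p1 at every k in [7,j-1].
  j=7: (p4 ∧ p2) false.
  j=8: (p4 ∧ p2) false.
  j=9: (p4 ∧ p2) false.
  j=10: (p4 ∧ p2) holds, but ¬p1 fails at k=7 → not this j.
No j in the window works → until fails.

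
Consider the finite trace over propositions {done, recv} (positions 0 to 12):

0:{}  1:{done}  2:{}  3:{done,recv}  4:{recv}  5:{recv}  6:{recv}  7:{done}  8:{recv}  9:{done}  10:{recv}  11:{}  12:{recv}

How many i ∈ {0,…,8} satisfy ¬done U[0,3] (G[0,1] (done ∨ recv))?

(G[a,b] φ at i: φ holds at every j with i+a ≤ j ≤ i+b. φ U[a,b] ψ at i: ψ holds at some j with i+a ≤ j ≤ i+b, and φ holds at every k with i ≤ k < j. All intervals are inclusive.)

7

Evaluate at each i in [0,8]:
  i=0: ✗ (lhs fails at k=1 before rhs at j=3)
  i=1: ✗ (lhs fails at k=1 before rhs at j=3)
  i=2: ✓ (rhs at j=3; lhs holds on [2,2])
  i=3: ✓ (rhs at j=3)
  i=4: ✓ (rhs at j=4)
  i=5: ✓ (rhs at j=5)
  i=6: ✓ (rhs at j=6)
  i=7: ✓ (rhs at j=7)
  i=8: ✓ (rhs at j=8)
Positions where it holds: {2, 3, 4, 5, 6, 7, 8} → 7.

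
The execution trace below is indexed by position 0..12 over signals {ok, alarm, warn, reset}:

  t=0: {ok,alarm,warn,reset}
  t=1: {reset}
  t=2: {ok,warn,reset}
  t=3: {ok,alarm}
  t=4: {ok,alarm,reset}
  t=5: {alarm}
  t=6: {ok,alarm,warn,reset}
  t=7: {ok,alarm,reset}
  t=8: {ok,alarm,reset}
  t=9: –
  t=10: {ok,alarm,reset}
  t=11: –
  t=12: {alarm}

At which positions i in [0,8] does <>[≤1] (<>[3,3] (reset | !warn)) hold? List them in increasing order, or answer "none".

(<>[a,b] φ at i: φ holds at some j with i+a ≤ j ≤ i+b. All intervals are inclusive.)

0, 1, 2, 3, 4, 5, 6, 7, 8

Evaluate at each i in [0,8]:
  i=0: ✓ (witness j=0)
  i=1: ✓ (witness j=1)
  i=2: ✓ (witness j=2)
  i=3: ✓ (witness j=3)
  i=4: ✓ (witness j=4)
  i=5: ✓ (witness j=5)
  i=6: ✓ (witness j=6)
  i=7: ✓ (witness j=7)
  i=8: ✓ (witness j=8)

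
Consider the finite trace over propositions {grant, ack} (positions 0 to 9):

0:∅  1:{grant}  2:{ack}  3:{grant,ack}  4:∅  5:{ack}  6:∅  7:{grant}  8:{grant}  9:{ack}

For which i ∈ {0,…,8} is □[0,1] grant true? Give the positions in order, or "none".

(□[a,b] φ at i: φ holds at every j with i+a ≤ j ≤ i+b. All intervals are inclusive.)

7

Evaluate at each i in [0,8]:
  i=0: ✗ (fails at j=0)
  i=1: ✗ (fails at j=2)
  i=2: ✗ (fails at j=2)
  i=3: ✗ (fails at j=4)
  i=4: ✗ (fails at j=4)
  i=5: ✗ (fails at j=5)
  i=6: ✗ (fails at j=6)
  i=7: ✓ (all of [7,8])
  i=8: ✗ (fails at j=9)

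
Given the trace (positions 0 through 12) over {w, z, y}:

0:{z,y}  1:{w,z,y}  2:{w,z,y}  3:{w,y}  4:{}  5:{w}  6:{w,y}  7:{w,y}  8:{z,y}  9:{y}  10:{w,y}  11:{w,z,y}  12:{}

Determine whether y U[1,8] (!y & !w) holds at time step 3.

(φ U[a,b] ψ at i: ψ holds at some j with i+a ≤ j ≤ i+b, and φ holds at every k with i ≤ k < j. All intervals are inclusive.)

Holds

Need some j in [4,11] with (!y & !w), and y at every k in [3,j-1].
  j=4: (!y & !w) holds; y holds at every k in [3,3] → satisfied.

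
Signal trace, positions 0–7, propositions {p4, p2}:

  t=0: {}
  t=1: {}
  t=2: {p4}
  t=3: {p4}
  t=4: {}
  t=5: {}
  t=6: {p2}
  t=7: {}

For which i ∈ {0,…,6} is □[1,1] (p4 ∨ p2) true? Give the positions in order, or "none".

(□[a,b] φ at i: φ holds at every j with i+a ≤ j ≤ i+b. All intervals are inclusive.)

Evaluate at each i in [0,6]:
  i=0: ✗ (fails at j=1)
  i=1: ✓ (all of [2,2])
  i=2: ✓ (all of [3,3])
  i=3: ✗ (fails at j=4)
  i=4: ✗ (fails at j=5)
  i=5: ✓ (all of [6,6])
  i=6: ✗ (fails at j=7)

1, 2, 5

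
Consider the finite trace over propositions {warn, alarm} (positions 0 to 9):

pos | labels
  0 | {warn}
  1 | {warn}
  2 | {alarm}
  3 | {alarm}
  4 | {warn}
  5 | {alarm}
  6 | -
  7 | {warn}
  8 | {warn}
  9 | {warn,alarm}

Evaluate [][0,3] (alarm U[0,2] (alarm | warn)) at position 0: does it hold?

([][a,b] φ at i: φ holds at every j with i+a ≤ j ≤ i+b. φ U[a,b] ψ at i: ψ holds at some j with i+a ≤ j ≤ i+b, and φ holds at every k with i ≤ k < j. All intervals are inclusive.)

Yes

Check (alarm U[0,2] (alarm | warn)) at every j in [0,3]:
  j=0: holds
  j=1: holds
  j=2: holds
  j=3: holds
All positions satisfy it → formula holds.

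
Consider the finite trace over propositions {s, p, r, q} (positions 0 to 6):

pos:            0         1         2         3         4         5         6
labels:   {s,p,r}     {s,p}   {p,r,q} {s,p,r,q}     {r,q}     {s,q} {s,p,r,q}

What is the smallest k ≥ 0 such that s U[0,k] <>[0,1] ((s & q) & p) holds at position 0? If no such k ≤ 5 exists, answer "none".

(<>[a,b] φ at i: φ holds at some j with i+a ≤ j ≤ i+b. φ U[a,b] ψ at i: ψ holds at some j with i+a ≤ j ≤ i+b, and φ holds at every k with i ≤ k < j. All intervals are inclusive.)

Need earliest j ≥ 0 with <>[0,1] ((s & q) & p), and s at every k in [0,j-1].
  j=0: rhs fails.
  j=1: rhs fails.
  j=2: rhs holds; lhs holds on [0,1]. k = 2.

2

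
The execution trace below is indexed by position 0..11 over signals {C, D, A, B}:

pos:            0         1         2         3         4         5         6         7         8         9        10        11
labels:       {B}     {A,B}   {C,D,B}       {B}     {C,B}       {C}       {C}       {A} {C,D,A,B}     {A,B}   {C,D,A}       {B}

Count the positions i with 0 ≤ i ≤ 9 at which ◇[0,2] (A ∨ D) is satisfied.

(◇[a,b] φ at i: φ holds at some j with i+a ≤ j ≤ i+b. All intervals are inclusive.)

8

Evaluate at each i in [0,9]:
  i=0: ✓ (witness j=1)
  i=1: ✓ (witness j=1)
  i=2: ✓ (witness j=2)
  i=3: ✗ (none in [3,5])
  i=4: ✗ (none in [4,6])
  i=5: ✓ (witness j=7)
  i=6: ✓ (witness j=7)
  i=7: ✓ (witness j=7)
  i=8: ✓ (witness j=8)
  i=9: ✓ (witness j=9)
Positions where it holds: {0, 1, 2, 5, 6, 7, 8, 9} → 8.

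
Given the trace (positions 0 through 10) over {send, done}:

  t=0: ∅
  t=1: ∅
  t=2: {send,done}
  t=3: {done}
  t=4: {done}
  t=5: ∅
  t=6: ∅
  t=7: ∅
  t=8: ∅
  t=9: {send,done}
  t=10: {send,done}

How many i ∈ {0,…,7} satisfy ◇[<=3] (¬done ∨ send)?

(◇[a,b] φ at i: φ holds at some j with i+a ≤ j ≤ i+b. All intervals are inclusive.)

8

Evaluate at each i in [0,7]:
  i=0: ✓ (witness j=0)
  i=1: ✓ (witness j=1)
  i=2: ✓ (witness j=2)
  i=3: ✓ (witness j=5)
  i=4: ✓ (witness j=5)
  i=5: ✓ (witness j=5)
  i=6: ✓ (witness j=6)
  i=7: ✓ (witness j=7)
Positions where it holds: {0, 1, 2, 3, 4, 5, 6, 7} → 8.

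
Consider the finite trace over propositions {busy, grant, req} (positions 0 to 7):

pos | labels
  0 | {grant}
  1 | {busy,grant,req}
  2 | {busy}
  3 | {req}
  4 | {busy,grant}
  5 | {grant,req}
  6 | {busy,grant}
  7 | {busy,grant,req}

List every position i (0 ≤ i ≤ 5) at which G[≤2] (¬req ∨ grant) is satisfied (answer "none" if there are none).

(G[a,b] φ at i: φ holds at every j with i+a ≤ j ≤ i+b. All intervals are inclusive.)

0, 4, 5

Evaluate at each i in [0,5]:
  i=0: ✓ (all of [0,2])
  i=1: ✗ (fails at j=3)
  i=2: ✗ (fails at j=3)
  i=3: ✗ (fails at j=3)
  i=4: ✓ (all of [4,6])
  i=5: ✓ (all of [5,7])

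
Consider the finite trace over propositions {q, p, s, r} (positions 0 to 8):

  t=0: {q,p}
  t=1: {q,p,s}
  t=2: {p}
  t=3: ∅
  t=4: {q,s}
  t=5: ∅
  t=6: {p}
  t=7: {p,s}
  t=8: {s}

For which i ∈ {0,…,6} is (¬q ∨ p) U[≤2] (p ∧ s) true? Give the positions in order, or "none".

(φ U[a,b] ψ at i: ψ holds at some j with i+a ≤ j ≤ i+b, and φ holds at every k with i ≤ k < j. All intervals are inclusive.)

Evaluate at each i in [0,6]:
  i=0: ✓ (rhs at j=1; lhs holds on [0,0])
  i=1: ✓ (rhs at j=1)
  i=2: ✗ (no rhs in [2,4])
  i=3: ✗ (no rhs in [3,5])
  i=4: ✗ (no rhs in [4,6])
  i=5: ✓ (rhs at j=7; lhs holds on [5,6])
  i=6: ✓ (rhs at j=7; lhs holds on [6,6])

0, 1, 5, 6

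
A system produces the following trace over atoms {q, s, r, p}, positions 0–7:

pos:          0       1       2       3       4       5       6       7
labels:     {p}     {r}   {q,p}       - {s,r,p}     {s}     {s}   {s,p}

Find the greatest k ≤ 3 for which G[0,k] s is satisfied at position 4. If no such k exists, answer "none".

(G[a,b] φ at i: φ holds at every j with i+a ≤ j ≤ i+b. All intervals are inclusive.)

s must hold from j=4 onward; find where it first fails.
  j=4: holds
  j=5: holds
  j=6: holds
  j=7: holds
Holds through j=7; largest k = 3.

3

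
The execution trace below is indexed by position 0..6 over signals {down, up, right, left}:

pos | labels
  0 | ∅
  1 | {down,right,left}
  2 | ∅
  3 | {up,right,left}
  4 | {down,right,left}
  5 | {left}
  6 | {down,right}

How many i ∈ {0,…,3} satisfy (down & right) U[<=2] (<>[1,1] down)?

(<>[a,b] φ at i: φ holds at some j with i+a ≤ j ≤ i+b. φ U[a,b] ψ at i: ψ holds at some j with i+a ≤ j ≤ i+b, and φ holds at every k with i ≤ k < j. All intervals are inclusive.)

Evaluate at each i in [0,3]:
  i=0: ✓ (rhs at j=0)
  i=1: ✗ (lhs fails at k=2 before rhs at j=3)
  i=2: ✗ (lhs fails at k=2 before rhs at j=3)
  i=3: ✓ (rhs at j=3)
Positions where it holds: {0, 3} → 2.

2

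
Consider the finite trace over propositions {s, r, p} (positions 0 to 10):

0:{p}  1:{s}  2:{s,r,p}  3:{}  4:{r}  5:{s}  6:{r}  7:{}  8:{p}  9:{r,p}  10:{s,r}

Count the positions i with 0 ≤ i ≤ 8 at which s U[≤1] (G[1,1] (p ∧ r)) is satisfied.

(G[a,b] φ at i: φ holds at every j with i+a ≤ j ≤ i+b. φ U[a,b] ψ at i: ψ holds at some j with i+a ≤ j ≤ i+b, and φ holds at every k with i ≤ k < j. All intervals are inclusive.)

2

Evaluate at each i in [0,8]:
  i=0: ✗ (lhs fails at k=0 before rhs at j=1)
  i=1: ✓ (rhs at j=1)
  i=2: ✗ (no rhs in [2,3])
  i=3: ✗ (no rhs in [3,4])
  i=4: ✗ (no rhs in [4,5])
  i=5: ✗ (no rhs in [5,6])
  i=6: ✗ (no rhs in [6,7])
  i=7: ✗ (lhs fails at k=7 before rhs at j=8)
  i=8: ✓ (rhs at j=8)
Positions where it holds: {1, 8} → 2.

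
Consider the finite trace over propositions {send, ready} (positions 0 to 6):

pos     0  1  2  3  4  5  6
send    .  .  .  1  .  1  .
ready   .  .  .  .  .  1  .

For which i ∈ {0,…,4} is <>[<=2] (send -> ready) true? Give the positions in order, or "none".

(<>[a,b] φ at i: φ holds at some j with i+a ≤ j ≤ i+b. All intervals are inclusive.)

0, 1, 2, 3, 4

Evaluate at each i in [0,4]:
  i=0: ✓ (witness j=0)
  i=1: ✓ (witness j=1)
  i=2: ✓ (witness j=2)
  i=3: ✓ (witness j=4)
  i=4: ✓ (witness j=4)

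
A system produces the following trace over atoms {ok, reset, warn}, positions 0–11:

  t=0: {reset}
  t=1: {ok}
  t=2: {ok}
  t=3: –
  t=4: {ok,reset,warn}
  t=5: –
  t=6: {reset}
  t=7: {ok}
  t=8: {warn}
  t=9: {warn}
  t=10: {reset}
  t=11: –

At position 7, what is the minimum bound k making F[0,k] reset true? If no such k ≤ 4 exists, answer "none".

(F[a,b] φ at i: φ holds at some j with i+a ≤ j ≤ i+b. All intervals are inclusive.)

3

Scan j = 7,8,… for reset:
  j=7: fails
  j=8: fails
  j=9: fails
  j=10: holds
First hit at j=10, so smallest k = 10-7 = 3.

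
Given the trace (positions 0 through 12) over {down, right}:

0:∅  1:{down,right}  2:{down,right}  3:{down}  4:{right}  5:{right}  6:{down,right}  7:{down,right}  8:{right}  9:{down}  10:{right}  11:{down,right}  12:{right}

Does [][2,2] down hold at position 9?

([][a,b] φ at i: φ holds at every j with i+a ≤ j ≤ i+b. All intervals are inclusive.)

Yes

Check down at every j in [11,11]:
  j=11: true
All positions satisfy it → formula holds.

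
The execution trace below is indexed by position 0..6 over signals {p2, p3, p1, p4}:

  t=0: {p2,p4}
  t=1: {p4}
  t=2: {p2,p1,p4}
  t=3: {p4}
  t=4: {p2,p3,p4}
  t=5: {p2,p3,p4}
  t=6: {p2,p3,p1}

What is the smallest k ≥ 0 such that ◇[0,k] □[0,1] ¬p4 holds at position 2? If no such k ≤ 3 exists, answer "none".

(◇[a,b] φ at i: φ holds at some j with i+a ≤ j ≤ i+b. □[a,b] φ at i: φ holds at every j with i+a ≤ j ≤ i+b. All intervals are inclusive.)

none

Scan j = 2,3,… for □[0,1] ¬p4:
  j=2: fails
  j=3: fails
  j=4: fails
  j=5: fails
No j in [2,5] satisfies it → none.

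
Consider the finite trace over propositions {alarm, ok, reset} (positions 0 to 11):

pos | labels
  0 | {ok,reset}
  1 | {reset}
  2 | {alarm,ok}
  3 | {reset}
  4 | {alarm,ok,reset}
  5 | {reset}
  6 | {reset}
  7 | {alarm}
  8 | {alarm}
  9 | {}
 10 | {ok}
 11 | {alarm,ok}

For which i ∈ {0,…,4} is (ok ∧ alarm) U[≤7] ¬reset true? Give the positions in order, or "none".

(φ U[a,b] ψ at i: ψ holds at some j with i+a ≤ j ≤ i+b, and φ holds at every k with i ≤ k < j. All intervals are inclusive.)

Evaluate at each i in [0,4]:
  i=0: ✗ (lhs fails at k=0 before rhs at j=2)
  i=1: ✗ (lhs fails at k=1 before rhs at j=2)
  i=2: ✓ (rhs at j=2)
  i=3: ✗ (lhs fails at k=3 before rhs at j=7)
  i=4: ✗ (lhs fails at k=5 before rhs at j=7)

2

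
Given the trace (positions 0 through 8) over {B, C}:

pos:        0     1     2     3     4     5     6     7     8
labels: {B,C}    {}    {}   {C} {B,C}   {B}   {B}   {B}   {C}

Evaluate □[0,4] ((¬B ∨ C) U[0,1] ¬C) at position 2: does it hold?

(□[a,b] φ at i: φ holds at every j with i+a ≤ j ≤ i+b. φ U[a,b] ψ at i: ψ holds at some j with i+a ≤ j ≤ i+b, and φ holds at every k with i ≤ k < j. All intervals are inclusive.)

Check ((¬B ∨ C) U[0,1] ¬C) at every j in [2,6]:
  j=2: holds
  j=3: fails
  j=4: holds
  j=5: holds
  j=6: holds
Fails at j=3 → formula fails.

Does not hold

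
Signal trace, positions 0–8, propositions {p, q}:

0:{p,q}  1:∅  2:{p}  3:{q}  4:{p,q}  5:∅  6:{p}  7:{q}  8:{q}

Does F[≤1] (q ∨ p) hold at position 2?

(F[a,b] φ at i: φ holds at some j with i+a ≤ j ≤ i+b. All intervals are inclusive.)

Yes

Check (q ∨ p) at each j in [2,3]:
  j=2: true
  j=3: true
Found at j=2 → formula holds.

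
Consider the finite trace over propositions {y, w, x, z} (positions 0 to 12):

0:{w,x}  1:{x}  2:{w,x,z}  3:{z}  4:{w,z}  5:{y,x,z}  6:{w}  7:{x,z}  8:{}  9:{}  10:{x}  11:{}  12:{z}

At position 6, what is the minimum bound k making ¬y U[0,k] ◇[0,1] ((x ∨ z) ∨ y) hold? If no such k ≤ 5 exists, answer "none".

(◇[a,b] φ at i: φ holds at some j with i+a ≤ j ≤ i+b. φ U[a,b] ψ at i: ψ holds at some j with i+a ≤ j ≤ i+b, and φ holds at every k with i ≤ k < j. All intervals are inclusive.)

Need earliest j ≥ 6 with ◇[0,1] ((x ∨ z) ∨ y), and ¬y at every k in [6,j-1].
  j=6: rhs holds (empty prefix). k = 0.

0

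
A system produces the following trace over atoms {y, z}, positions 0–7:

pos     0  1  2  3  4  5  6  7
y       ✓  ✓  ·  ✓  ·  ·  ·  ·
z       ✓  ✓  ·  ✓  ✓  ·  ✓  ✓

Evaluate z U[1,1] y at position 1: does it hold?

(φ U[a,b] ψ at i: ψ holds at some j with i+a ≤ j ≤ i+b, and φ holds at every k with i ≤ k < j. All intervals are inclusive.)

Does not hold

Need some j in [2,2] with y, and z at every k in [1,j-1].
  j=2: y false.
No j in the window works → until fails.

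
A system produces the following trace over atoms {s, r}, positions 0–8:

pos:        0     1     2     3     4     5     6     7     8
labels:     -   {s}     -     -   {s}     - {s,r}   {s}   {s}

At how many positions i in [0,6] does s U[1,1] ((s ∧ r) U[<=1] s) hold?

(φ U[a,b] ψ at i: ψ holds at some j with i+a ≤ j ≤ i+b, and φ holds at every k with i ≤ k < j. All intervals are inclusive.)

Evaluate at each i in [0,6]:
  i=0: ✗ (lhs fails at k=0 before rhs at j=1)
  i=1: ✗ (no rhs in [2,2])
  i=2: ✗ (no rhs in [3,3])
  i=3: ✗ (lhs fails at k=3 before rhs at j=4)
  i=4: ✗ (no rhs in [5,5])
  i=5: ✗ (lhs fails at k=5 before rhs at j=6)
  i=6: ✓ (rhs at j=7; lhs holds on [6,6])
Positions where it holds: {6} → 1.

1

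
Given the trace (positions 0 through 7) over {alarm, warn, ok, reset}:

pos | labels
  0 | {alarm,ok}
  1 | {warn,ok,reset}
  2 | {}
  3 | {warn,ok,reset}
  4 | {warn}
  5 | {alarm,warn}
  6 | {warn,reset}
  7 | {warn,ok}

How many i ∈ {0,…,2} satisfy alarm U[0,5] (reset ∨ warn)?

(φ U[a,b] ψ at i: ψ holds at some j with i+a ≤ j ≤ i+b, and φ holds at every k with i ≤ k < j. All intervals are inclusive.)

Evaluate at each i in [0,2]:
  i=0: ✓ (rhs at j=1; lhs holds on [0,0])
  i=1: ✓ (rhs at j=1)
  i=2: ✗ (lhs fails at k=2 before rhs at j=3)
Positions where it holds: {0, 1} → 2.

2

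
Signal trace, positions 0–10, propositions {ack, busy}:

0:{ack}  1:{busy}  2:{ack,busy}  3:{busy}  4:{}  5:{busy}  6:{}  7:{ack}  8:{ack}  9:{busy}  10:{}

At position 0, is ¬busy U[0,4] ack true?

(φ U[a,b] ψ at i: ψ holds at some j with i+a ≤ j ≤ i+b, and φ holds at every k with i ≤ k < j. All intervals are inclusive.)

True

Need some j in [0,4] with ack, and ¬busy at every k in [0,j-1].
  j=0: ack holds; no prefix to check → satisfied.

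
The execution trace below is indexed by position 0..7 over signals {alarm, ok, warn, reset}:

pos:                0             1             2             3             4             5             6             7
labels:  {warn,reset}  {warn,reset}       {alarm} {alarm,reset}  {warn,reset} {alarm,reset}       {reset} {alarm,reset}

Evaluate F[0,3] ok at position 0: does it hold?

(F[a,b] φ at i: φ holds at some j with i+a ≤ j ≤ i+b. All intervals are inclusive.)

No

Check ok at each j in [0,3]:
  j=0: false
  j=1: false
  j=2: false
  j=3: false
No position in the window satisfies it → formula fails.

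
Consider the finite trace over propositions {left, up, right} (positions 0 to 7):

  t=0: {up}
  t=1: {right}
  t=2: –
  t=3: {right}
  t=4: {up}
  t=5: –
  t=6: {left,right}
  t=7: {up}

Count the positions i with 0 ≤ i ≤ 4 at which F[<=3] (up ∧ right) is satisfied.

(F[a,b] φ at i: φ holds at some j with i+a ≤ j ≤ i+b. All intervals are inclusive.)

0

Evaluate at each i in [0,4]:
  i=0: ✗ (none in [0,3])
  i=1: ✗ (none in [1,4])
  i=2: ✗ (none in [2,5])
  i=3: ✗ (none in [3,6])
  i=4: ✗ (none in [4,7])
Positions where it holds: {} → 0.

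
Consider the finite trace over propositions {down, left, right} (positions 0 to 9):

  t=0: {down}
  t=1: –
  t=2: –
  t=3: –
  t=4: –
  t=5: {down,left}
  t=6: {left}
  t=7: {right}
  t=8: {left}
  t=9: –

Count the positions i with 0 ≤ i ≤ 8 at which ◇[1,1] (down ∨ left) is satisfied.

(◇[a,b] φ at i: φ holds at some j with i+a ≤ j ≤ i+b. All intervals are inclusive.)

3

Evaluate at each i in [0,8]:
  i=0: ✗ (none in [1,1])
  i=1: ✗ (none in [2,2])
  i=2: ✗ (none in [3,3])
  i=3: ✗ (none in [4,4])
  i=4: ✓ (witness j=5)
  i=5: ✓ (witness j=6)
  i=6: ✗ (none in [7,7])
  i=7: ✓ (witness j=8)
  i=8: ✗ (none in [9,9])
Positions where it holds: {4, 5, 7} → 3.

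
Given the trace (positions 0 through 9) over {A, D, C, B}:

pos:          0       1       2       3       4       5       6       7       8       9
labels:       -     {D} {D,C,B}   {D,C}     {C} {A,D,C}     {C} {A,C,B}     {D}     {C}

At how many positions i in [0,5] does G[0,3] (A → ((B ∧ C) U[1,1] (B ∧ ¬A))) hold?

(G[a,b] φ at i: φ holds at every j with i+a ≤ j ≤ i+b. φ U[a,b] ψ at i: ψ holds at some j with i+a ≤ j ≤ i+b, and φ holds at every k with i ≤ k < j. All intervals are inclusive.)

2

Evaluate at each i in [0,5]:
  i=0: ✓ (all of [0,3])
  i=1: ✓ (all of [1,4])
  i=2: ✗ (fails at j=5)
  i=3: ✗ (fails at j=5)
  i=4: ✗ (fails at j=5)
  i=5: ✗ (fails at j=5)
Positions where it holds: {0, 1} → 2.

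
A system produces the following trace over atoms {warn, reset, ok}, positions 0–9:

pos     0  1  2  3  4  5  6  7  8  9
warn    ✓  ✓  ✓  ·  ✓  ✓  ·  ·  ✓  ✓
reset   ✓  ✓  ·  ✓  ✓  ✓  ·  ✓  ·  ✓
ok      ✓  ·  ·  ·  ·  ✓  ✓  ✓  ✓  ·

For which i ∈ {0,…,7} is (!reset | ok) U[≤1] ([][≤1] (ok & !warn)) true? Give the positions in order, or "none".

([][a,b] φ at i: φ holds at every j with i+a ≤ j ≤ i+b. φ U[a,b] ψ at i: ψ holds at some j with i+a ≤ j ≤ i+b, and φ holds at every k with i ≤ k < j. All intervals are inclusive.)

Evaluate at each i in [0,7]:
  i=0: ✗ (no rhs in [0,1])
  i=1: ✗ (no rhs in [1,2])
  i=2: ✗ (no rhs in [2,3])
  i=3: ✗ (no rhs in [3,4])
  i=4: ✗ (no rhs in [4,5])
  i=5: ✓ (rhs at j=6; lhs holds on [5,5])
  i=6: ✓ (rhs at j=6)
  i=7: ✗ (no rhs in [7,8])

5, 6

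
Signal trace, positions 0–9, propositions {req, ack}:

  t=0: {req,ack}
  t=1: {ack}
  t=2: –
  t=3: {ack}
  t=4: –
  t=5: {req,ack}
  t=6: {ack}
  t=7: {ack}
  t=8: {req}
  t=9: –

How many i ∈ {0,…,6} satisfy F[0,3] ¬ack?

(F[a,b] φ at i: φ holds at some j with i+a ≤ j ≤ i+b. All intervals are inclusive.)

Evaluate at each i in [0,6]:
  i=0: ✓ (witness j=2)
  i=1: ✓ (witness j=2)
  i=2: ✓ (witness j=2)
  i=3: ✓ (witness j=4)
  i=4: ✓ (witness j=4)
  i=5: ✓ (witness j=8)
  i=6: ✓ (witness j=8)
Positions where it holds: {0, 1, 2, 3, 4, 5, 6} → 7.

7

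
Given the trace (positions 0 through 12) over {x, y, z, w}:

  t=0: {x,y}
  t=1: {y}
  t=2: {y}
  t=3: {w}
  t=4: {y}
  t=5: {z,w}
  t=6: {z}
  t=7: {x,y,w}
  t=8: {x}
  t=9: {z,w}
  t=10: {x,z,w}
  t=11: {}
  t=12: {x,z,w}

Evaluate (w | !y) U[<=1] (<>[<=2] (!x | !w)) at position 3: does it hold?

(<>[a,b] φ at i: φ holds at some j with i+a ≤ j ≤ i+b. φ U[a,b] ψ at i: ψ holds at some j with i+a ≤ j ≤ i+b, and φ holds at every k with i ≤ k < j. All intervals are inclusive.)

Need some j in [3,4] with <>[<=2] (!x | !w), and (w | !y) at every k in [3,j-1].
  j=3: <>[<=2] (!x | !w) holds; no prefix to check → satisfied.

Yes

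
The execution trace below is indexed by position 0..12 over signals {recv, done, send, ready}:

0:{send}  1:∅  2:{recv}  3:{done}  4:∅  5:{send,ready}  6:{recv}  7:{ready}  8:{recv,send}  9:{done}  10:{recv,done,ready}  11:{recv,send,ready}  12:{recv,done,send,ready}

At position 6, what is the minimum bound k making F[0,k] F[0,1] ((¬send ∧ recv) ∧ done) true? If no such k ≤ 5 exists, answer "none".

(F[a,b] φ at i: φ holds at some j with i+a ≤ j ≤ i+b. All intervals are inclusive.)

3

Scan j = 6,7,… for F[0,1] ((¬send ∧ recv) ∧ done):
  j=6: fails
  j=7: fails
  j=8: fails
  j=9: holds
First hit at j=9, so smallest k = 9-6 = 3.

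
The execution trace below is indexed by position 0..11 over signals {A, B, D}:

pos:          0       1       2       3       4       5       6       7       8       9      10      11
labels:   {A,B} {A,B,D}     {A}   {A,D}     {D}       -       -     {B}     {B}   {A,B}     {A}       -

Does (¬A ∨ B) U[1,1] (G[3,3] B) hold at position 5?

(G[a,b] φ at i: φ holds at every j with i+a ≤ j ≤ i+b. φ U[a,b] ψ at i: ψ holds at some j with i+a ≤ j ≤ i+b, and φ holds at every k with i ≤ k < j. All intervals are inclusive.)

Yes

Need some j in [6,6] with G[3,3] B, and (¬A ∨ B) at every k in [5,j-1].
  j=6: G[3,3] B holds; (¬A ∨ B) holds at every k in [5,5] → satisfied.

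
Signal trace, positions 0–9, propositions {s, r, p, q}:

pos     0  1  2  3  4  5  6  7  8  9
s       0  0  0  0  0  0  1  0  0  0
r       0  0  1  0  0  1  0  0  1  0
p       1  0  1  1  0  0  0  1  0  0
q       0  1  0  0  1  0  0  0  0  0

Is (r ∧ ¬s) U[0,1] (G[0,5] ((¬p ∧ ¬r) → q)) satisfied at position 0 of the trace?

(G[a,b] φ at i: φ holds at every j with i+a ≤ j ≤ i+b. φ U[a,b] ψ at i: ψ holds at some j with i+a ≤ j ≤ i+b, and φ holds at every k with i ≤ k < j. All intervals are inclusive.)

Need some j in [0,1] with G[0,5] ((¬p ∧ ¬r) → q), and (r ∧ ¬s) at every k in [0,j-1].
  j=0: G[0,5] ((¬p ∧ ¬r) → q) holds; no prefix to check → satisfied.

Yes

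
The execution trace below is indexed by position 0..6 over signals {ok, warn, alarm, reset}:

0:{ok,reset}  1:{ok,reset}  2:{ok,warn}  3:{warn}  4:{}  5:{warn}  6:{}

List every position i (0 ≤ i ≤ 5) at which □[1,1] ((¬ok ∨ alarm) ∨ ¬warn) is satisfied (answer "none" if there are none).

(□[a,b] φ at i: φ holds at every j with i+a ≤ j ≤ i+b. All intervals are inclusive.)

0, 2, 3, 4, 5

Evaluate at each i in [0,5]:
  i=0: ✓ (all of [1,1])
  i=1: ✗ (fails at j=2)
  i=2: ✓ (all of [3,3])
  i=3: ✓ (all of [4,4])
  i=4: ✓ (all of [5,5])
  i=5: ✓ (all of [6,6])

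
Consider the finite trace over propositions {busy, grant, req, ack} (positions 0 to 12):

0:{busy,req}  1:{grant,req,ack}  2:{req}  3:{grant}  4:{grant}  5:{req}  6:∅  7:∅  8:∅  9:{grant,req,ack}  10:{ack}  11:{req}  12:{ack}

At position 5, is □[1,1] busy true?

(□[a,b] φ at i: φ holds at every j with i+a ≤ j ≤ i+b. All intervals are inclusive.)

Check busy at every j in [6,6]:
  j=6: false
Fails at j=6 → formula fails.

No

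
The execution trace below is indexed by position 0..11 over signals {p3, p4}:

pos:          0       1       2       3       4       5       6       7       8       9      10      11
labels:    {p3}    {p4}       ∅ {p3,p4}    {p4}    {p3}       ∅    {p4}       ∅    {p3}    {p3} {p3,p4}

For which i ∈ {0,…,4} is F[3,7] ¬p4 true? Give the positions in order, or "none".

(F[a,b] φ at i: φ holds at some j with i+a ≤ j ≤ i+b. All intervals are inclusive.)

0, 1, 2, 3, 4

Evaluate at each i in [0,4]:
  i=0: ✓ (witness j=5)
  i=1: ✓ (witness j=5)
  i=2: ✓ (witness j=5)
  i=3: ✓ (witness j=6)
  i=4: ✓ (witness j=8)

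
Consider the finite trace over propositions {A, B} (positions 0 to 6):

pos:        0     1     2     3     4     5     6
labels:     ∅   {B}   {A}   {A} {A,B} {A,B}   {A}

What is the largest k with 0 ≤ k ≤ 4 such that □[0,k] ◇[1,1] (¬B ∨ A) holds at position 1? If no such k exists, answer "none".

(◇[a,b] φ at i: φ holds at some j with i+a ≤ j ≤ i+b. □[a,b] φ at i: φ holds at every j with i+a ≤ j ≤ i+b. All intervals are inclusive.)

◇[1,1] (¬B ∨ A) must hold from j=1 onward; find where it first fails.
  j=1: holds
  j=2: holds
  j=3: holds
  j=4: holds
  j=5: holds
Holds through j=5; largest k = 4.

4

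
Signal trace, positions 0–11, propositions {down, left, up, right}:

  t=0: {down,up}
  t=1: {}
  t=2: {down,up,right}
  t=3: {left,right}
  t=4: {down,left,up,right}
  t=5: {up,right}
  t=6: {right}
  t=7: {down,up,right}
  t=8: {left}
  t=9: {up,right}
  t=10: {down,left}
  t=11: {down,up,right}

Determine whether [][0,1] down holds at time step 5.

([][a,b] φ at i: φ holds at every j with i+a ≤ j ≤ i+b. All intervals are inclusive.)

No

Check down at every j in [5,6]:
  j=5: false
  j=6: false
Fails at j=5 → formula fails.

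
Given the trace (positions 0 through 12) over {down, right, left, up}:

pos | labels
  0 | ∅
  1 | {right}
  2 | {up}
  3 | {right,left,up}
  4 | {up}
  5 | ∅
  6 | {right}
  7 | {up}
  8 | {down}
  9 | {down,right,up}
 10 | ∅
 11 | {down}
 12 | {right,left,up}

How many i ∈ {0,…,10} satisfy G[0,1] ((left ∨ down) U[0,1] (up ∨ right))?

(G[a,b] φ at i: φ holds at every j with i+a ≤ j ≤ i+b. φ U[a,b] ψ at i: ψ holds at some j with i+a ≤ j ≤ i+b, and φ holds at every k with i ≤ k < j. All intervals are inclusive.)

Evaluate at each i in [0,10]:
  i=0: ✗ (fails at j=0)
  i=1: ✓ (all of [1,2])
  i=2: ✓ (all of [2,3])
  i=3: ✓ (all of [3,4])
  i=4: ✗ (fails at j=5)
  i=5: ✗ (fails at j=5)
  i=6: ✓ (all of [6,7])
  i=7: ✓ (all of [7,8])
  i=8: ✓ (all of [8,9])
  i=9: ✗ (fails at j=10)
  i=10: ✗ (fails at j=10)
Positions where it holds: {1, 2, 3, 6, 7, 8} → 6.

6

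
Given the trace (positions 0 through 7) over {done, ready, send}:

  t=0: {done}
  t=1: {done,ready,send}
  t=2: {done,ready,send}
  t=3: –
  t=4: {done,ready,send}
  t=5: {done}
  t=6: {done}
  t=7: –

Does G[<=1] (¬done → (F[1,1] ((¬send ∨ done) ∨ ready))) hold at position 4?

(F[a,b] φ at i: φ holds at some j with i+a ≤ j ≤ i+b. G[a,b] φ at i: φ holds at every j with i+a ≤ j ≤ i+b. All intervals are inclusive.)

Check (¬done → (F[1,1] ((¬send ∨ done) ∨ ready))) at every j in [4,5]:
  j=4: antecedent false → ✓
  j=5: antecedent false → ✓
All positions satisfy it → formula holds.

Holds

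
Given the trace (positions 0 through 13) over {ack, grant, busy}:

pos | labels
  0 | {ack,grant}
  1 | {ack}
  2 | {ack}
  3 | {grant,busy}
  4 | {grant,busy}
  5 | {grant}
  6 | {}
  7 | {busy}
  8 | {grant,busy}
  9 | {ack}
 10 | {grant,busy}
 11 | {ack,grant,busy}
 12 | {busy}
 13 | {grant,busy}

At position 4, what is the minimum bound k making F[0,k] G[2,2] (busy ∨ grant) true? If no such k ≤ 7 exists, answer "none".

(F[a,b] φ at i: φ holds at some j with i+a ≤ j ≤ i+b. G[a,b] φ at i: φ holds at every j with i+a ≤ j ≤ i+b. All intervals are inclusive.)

Scan j = 4,5,… for G[2,2] (busy ∨ grant):
  j=4: fails
  j=5: holds
First hit at j=5, so smallest k = 5-4 = 1.

1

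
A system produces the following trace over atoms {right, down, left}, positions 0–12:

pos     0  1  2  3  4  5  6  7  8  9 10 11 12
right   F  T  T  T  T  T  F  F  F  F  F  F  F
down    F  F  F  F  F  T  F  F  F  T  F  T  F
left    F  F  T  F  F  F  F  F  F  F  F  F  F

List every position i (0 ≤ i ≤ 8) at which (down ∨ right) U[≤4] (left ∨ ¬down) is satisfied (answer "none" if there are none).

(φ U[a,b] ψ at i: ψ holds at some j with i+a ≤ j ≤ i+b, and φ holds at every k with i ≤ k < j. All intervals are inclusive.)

0, 1, 2, 3, 4, 5, 6, 7, 8

Evaluate at each i in [0,8]:
  i=0: ✓ (rhs at j=0)
  i=1: ✓ (rhs at j=1)
  i=2: ✓ (rhs at j=2)
  i=3: ✓ (rhs at j=3)
  i=4: ✓ (rhs at j=4)
  i=5: ✓ (rhs at j=6; lhs holds on [5,5])
  i=6: ✓ (rhs at j=6)
  i=7: ✓ (rhs at j=7)
  i=8: ✓ (rhs at j=8)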